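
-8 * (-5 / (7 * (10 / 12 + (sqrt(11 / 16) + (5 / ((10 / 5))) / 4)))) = 4800 / 829 - 5760 * sqrt(11) / 5803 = 2.50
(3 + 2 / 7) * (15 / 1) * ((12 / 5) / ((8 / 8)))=828 / 7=118.29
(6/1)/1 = 6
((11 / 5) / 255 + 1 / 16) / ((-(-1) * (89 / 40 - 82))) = -0.00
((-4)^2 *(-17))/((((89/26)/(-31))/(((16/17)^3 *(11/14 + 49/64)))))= 573614080/180047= 3185.91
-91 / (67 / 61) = -5551 / 67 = -82.85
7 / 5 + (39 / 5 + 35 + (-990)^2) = 4900721 / 5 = 980144.20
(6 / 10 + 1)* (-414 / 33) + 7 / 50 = -10963 / 550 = -19.93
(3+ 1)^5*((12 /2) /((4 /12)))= 18432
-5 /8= -0.62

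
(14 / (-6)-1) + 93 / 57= -97 / 57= -1.70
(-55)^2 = 3025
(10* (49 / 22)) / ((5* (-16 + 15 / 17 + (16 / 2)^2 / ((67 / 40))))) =55811 / 289311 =0.19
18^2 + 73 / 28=9145 / 28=326.61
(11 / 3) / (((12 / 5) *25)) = 11 / 180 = 0.06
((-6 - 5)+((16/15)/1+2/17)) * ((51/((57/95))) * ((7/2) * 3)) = -17521/2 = -8760.50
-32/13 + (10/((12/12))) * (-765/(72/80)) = -110532/13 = -8502.46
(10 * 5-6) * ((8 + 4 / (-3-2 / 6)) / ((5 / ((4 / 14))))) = 2992 / 175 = 17.10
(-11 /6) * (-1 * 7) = 77 /6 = 12.83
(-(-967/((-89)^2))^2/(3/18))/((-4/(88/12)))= 10285979/62742241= 0.16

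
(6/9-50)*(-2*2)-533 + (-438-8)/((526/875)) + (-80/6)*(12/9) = -2592728/2367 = -1095.36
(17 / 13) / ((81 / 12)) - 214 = -75046 / 351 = -213.81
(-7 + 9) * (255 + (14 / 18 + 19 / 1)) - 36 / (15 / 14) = 23218 / 45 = 515.96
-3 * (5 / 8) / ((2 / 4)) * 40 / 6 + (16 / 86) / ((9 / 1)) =-9667 / 387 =-24.98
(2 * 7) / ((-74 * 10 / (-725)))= 1015 / 74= 13.72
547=547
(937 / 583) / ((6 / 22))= 937 / 159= 5.89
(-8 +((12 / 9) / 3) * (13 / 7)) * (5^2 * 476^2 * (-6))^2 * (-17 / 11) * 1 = 140882527905280000 / 11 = 12807502536843636.36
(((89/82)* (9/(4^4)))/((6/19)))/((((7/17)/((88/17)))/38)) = 1060257/18368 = 57.72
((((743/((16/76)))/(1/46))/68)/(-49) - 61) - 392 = -3343483/6664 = -501.72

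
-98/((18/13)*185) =-637/1665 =-0.38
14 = 14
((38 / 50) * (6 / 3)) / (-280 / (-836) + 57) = 7942 / 299575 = 0.03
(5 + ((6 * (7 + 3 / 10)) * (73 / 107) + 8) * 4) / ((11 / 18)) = 137034 / 535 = 256.14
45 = 45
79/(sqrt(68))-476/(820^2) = 9.58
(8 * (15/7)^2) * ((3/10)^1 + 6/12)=1440/49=29.39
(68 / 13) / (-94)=-34 / 611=-0.06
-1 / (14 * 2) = -1 / 28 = -0.04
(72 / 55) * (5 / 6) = 12 / 11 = 1.09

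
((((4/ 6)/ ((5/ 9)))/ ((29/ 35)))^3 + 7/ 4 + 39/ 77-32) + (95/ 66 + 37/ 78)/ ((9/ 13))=-4855775843/ 202818924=-23.94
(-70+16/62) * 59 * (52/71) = -3013.64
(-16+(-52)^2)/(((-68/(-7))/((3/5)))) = 14112/85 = 166.02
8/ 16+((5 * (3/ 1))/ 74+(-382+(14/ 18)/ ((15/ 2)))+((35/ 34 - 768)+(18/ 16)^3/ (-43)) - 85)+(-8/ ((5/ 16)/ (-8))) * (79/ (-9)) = -5666207288251/ 1869488640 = -3030.89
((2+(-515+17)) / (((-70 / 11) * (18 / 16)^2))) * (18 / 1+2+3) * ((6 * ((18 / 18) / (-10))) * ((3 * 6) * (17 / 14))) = -68265472 / 3675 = -18575.64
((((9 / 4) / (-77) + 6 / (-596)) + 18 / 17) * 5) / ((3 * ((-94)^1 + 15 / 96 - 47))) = -10605400 / 879049787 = -0.01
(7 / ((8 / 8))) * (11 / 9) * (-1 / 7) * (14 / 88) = -7 / 36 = -0.19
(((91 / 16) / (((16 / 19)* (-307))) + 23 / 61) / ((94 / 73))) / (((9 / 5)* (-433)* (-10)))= 124256731 / 3512339039232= 0.00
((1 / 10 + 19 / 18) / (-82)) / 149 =-26 / 274905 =-0.00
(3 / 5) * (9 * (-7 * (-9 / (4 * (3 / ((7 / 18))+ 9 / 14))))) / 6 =441 / 260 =1.70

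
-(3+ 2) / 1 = -5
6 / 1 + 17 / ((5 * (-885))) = 26533 / 4425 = 6.00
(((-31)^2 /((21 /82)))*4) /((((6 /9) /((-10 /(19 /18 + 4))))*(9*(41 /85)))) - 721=-6994077 /637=-10979.71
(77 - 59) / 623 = 18 / 623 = 0.03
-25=-25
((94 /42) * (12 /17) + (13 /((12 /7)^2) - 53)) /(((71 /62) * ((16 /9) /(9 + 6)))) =-374479845 /1081472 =-346.27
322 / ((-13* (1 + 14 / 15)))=-4830 / 377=-12.81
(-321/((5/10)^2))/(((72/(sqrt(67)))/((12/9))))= -214 * sqrt(67)/9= -194.63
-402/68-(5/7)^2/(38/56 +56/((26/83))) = -91948033/15545922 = -5.91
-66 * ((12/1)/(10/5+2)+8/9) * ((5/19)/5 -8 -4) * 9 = 524370/19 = 27598.42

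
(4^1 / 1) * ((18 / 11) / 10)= 36 / 55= 0.65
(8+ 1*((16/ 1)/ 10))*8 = 384/ 5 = 76.80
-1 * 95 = -95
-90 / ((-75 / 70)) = 84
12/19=0.63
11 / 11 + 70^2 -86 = 4815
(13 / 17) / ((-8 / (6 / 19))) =-0.03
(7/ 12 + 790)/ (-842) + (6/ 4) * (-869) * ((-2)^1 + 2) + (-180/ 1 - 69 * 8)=-7405615/ 10104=-732.94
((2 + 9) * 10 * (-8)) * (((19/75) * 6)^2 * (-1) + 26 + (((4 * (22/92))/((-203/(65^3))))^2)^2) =-146569527620796463808503520774176/59402607474090125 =-2467392154203437.72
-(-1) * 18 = 18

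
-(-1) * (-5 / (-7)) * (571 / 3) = 2855 / 21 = 135.95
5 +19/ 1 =24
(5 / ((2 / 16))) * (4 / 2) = 80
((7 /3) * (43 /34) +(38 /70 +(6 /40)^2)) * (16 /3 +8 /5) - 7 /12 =12743083 /535500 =23.80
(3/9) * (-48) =-16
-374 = -374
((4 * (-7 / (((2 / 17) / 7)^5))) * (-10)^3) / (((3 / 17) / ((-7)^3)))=-121754746670172875 / 3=-40584915556724291.67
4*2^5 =128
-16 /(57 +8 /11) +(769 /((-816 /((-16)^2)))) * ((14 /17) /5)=-22029104 /550545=-40.01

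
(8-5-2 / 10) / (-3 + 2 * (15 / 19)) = -1.97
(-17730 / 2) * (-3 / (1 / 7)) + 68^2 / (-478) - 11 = 44488494 / 239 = 186144.33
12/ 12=1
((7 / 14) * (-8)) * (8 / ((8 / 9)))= -36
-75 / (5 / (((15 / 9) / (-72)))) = 25 / 72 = 0.35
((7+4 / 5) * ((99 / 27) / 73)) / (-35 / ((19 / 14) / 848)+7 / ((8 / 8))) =-2717 / 151616255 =-0.00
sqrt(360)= 6 * sqrt(10)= 18.97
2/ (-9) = -2/ 9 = -0.22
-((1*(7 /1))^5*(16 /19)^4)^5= -1621252480186718171423769614040818421210284032 /37589973457545958193355601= -43129918195280385648.67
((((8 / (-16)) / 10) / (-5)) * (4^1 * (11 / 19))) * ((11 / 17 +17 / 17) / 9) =308 / 72675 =0.00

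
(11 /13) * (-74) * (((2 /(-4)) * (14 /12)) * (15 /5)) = 109.58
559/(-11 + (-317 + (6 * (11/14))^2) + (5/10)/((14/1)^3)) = -3067792/1678095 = -1.83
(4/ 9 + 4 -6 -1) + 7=4.44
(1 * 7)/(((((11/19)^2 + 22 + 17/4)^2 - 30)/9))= 18766224/201594463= 0.09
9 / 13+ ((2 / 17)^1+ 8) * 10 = 18093 / 221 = 81.87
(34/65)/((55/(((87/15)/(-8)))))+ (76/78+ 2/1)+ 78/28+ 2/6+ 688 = 347390299/500500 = 694.09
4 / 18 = 2 / 9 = 0.22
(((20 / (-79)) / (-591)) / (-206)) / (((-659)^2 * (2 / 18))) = -30 / 696147665909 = -0.00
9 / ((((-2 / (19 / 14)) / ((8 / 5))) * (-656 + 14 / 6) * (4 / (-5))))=-513 / 27454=-0.02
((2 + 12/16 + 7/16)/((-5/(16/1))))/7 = -51/35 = -1.46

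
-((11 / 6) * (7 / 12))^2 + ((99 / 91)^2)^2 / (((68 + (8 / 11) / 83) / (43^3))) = 210014873862024143 / 128332827814464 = 1636.49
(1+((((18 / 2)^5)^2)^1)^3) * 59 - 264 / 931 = 2328503932899350842836678921352394 / 931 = 2501078338237756007343372000000.00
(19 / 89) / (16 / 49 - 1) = -931 / 2937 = -0.32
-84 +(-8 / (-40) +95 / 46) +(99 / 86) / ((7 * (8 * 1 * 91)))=-4119375887 / 50399440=-81.73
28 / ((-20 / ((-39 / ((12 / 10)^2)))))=37.92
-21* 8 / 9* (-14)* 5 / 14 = 280 / 3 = 93.33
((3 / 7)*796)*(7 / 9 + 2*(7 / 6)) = 3184 / 3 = 1061.33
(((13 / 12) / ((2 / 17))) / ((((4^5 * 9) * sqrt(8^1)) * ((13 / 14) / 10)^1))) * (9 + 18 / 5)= 833 * sqrt(2) / 24576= 0.05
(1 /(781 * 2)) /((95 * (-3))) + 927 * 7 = 2888708129 /445170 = 6489.00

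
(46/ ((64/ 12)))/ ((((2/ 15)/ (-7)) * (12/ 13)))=-31395/ 64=-490.55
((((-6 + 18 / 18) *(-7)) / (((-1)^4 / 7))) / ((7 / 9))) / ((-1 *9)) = -35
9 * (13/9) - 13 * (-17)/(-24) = 3.79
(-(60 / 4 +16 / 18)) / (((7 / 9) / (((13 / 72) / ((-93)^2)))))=-1859 / 4359096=-0.00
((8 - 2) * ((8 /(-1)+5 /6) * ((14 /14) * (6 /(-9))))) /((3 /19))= 1634 /9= 181.56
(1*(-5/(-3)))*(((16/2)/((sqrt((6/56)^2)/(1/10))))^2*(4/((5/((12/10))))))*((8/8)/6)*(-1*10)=-100352/675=-148.67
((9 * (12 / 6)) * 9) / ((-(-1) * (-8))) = -81 / 4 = -20.25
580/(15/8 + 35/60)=235.93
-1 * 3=-3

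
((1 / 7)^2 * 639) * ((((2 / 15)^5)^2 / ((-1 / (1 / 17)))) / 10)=-36352 / 266860986328125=-0.00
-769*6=-4614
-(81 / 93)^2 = -729 / 961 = -0.76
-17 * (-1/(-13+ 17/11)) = -187/126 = -1.48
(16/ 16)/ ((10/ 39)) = 39/ 10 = 3.90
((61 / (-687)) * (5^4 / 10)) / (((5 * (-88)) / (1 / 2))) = 1525 / 241824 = 0.01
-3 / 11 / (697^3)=-3 / 3724697603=-0.00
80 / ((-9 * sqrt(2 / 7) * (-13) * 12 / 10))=100 * sqrt(14) / 351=1.07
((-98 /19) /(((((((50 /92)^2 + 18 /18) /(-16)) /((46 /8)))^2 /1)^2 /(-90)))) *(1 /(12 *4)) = 263901166920252390359040 /1072481336138659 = 246065976.19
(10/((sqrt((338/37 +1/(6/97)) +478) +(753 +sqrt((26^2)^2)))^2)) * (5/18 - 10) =-4791500/(sqrt(24804726) +317238)^2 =-0.00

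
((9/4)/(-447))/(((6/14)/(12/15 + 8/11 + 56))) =-5537/8195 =-0.68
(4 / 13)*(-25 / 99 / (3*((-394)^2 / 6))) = -50 / 49947183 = -0.00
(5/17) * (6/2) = 15/17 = 0.88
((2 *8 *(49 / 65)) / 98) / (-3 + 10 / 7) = -56 / 715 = -0.08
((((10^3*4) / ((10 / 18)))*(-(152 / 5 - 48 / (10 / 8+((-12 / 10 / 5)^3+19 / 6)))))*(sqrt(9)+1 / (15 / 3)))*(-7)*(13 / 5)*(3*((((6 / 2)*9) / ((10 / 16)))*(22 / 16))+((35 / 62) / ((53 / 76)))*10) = 51648291420845543424 / 33908767975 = 1523154467.27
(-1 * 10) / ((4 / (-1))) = 5 / 2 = 2.50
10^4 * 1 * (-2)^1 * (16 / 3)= -320000 / 3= -106666.67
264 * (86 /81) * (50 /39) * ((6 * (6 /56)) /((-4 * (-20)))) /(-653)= -0.00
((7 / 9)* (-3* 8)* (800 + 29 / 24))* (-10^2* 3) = 13460300 / 3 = 4486766.67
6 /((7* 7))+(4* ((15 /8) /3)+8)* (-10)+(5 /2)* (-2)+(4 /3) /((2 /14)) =-14780 /147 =-100.54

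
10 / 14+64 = 453 / 7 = 64.71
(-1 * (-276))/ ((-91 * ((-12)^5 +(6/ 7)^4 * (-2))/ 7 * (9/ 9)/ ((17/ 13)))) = 938791/ 8414062488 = 0.00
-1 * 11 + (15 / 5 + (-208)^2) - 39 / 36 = 519059 / 12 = 43254.92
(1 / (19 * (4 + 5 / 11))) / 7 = 11 / 6517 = 0.00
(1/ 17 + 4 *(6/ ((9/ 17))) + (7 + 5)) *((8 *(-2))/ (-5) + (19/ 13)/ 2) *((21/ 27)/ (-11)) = -10469879/ 656370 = -15.95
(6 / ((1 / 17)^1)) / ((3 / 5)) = 170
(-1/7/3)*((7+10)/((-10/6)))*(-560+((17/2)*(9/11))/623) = -130478519/479710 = -271.99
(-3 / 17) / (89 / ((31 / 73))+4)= -31 / 37519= -0.00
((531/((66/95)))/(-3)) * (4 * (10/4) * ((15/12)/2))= -140125/88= -1592.33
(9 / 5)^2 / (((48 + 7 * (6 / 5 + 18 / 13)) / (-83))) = -29133 / 7160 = -4.07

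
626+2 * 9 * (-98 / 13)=6374 / 13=490.31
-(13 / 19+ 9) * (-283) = 52072 / 19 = 2740.63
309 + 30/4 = 633/2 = 316.50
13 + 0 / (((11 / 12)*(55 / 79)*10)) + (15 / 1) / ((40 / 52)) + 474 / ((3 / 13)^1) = 4173 / 2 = 2086.50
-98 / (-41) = 98 / 41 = 2.39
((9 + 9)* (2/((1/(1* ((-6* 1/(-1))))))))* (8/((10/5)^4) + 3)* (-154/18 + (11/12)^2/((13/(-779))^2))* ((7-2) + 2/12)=15888643001/1352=11751954.88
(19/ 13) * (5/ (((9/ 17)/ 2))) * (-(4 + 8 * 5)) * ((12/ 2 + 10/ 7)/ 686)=-284240/ 21609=-13.15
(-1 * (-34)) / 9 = 34 / 9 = 3.78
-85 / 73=-1.16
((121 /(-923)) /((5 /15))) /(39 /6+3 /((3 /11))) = -726 /32305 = -0.02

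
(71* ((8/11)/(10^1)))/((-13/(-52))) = 1136/55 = 20.65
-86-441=-527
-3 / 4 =-0.75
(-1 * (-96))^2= 9216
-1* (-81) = 81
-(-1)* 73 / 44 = 73 / 44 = 1.66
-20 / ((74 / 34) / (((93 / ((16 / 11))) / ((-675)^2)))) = -5797 / 4495500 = -0.00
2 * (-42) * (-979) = 82236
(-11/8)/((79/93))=-1023/632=-1.62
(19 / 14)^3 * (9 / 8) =61731 / 21952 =2.81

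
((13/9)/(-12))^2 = 169/11664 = 0.01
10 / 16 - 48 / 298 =0.46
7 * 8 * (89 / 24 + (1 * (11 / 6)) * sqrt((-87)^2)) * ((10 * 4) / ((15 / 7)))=1535464 / 9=170607.11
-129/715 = -0.18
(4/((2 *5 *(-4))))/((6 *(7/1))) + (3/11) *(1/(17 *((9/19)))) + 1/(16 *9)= 36221/942480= 0.04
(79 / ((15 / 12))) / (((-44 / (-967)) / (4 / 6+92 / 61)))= 30404414 / 10065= 3020.81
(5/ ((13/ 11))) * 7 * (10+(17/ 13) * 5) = 82775/ 169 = 489.79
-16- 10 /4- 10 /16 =-153 /8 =-19.12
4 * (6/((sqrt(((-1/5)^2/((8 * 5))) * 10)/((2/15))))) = 32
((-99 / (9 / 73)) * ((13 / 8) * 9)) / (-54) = 10439 / 48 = 217.48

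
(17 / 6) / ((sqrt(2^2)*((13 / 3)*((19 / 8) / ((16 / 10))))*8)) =34 / 1235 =0.03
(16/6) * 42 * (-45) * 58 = -292320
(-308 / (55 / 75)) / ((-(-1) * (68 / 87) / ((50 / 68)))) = -228375 / 578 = -395.11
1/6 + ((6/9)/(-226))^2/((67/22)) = 2566613/15399414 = 0.17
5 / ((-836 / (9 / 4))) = -45 / 3344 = -0.01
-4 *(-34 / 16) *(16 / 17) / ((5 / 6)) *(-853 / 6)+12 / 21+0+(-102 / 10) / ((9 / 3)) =-47867 / 35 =-1367.63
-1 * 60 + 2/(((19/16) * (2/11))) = -964/19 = -50.74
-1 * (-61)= 61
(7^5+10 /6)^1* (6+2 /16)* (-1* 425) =-525060725 /12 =-43755060.42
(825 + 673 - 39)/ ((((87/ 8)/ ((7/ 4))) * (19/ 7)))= 142982/ 1653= 86.50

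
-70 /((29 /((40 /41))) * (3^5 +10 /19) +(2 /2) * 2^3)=-53200 /5507583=-0.01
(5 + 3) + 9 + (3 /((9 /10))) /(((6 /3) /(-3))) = 12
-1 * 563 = -563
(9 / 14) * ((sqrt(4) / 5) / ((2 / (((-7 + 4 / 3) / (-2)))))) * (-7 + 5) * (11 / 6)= -187 / 140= -1.34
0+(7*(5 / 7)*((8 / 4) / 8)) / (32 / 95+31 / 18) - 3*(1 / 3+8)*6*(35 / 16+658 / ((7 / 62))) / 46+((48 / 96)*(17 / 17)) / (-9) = -19010.93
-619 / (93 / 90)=-18570 / 31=-599.03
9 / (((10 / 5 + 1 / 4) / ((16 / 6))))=10.67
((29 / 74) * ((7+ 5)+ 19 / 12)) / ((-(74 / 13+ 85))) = -61451 / 1046952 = -0.06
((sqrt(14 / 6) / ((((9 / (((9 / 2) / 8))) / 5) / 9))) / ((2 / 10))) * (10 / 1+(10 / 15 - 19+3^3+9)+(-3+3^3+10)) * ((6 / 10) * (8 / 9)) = 925 * sqrt(21) / 6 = 706.48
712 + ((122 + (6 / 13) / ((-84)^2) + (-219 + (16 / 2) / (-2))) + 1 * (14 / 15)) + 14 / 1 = 15948783 / 25480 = 625.93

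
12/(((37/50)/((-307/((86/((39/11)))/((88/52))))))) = -552600/1591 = -347.33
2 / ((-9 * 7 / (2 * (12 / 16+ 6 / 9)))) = -17 / 189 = -0.09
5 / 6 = 0.83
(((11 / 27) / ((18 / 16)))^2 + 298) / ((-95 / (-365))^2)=93813559834 / 21316689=4400.94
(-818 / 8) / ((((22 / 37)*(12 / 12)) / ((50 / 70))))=-75665 / 616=-122.83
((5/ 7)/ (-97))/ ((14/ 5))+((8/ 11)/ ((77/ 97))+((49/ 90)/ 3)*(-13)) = -112245638/ 77640255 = -1.45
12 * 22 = 264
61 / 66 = 0.92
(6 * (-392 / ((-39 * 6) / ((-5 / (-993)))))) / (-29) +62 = 62.00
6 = 6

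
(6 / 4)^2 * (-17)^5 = -12778713 / 4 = -3194678.25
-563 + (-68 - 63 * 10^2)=-6931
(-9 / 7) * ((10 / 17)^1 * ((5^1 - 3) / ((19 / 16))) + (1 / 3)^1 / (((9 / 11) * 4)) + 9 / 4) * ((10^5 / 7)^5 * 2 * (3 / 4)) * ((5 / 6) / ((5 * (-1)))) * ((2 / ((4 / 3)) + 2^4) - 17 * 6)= -6158043125000000000000000000000 / 114001881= -54017030868113483145071.97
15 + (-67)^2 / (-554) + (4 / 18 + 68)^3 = 128240236885 / 403866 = 317531.65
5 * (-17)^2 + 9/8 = 11569/8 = 1446.12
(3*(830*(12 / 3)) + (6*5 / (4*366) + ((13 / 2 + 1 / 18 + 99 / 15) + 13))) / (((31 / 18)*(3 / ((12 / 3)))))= 219296426 / 28365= 7731.23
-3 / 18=-1 / 6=-0.17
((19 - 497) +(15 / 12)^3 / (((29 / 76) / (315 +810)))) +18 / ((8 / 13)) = 2463655 / 464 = 5309.60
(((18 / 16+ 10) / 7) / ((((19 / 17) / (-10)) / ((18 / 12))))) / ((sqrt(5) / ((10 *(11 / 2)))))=-249645 *sqrt(5) / 1064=-524.65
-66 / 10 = -33 / 5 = -6.60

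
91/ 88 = 1.03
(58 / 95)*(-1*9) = -522 / 95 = -5.49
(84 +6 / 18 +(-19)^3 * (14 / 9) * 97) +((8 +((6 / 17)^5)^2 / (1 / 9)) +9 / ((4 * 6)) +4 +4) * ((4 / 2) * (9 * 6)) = -37488802604705950861 / 36287890208082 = -1033094.03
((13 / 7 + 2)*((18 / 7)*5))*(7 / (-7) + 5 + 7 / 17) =182250 / 833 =218.79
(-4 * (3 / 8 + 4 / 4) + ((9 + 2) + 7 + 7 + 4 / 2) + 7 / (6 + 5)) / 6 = 3.69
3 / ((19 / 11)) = 33 / 19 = 1.74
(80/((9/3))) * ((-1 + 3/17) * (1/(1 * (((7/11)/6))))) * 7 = -24640/17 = -1449.41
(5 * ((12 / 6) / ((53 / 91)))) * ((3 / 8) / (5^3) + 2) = 182273 / 5300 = 34.39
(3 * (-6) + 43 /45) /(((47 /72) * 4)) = -1534 /235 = -6.53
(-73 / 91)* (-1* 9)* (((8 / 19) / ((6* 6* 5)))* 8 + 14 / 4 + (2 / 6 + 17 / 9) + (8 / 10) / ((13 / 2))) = 9516061 / 224770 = 42.34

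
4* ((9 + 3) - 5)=28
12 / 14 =0.86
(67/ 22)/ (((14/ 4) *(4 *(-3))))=-67/ 924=-0.07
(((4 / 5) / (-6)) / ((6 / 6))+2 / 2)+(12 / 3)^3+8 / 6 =331 / 5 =66.20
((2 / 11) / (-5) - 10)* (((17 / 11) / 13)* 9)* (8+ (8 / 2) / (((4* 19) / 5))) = -13259592 / 149435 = -88.73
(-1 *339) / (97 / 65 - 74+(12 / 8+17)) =44070 / 7021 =6.28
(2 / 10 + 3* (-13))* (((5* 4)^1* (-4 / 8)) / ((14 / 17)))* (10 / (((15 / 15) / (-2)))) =-65960 / 7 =-9422.86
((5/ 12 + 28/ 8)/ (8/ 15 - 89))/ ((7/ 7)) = -235/ 5308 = -0.04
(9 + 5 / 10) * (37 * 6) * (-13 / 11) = -27417 / 11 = -2492.45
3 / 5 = 0.60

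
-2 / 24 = -0.08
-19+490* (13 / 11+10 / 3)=72383 / 33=2193.42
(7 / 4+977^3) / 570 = 1243433113 / 760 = 1636096.20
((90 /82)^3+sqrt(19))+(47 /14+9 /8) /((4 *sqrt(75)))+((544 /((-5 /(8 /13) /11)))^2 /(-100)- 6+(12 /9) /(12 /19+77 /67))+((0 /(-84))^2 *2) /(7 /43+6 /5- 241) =-268745977303130341 /49509788030625+251 *sqrt(3) /3360+sqrt(19) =-5423.65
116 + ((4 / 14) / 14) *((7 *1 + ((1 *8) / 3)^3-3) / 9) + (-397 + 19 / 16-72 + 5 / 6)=-66855823 / 190512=-350.93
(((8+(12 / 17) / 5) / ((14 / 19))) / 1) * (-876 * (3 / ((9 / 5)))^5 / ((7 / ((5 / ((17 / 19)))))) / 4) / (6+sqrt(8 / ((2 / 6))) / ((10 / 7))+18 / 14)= -712354531250 / 162638847+997296343750 * sqrt(6) / 1184940171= -2318.38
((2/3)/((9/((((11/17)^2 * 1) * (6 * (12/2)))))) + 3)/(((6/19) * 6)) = 67811/31212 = 2.17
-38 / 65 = -0.58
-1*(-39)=39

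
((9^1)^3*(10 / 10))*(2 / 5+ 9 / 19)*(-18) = -1089126 / 95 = -11464.48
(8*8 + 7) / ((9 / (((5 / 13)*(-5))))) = -15.17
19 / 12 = 1.58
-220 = -220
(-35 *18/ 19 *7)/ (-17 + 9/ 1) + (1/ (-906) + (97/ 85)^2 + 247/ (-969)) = 7477053227/ 248742300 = 30.06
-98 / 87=-1.13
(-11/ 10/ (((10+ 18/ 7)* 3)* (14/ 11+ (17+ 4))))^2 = 121/ 70560000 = 0.00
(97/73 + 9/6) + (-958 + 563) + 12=-55505/146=-380.17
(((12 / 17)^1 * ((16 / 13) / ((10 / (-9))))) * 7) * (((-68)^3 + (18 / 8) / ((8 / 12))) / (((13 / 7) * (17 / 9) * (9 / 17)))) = 13311650268 / 14365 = 926672.49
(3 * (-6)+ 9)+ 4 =-5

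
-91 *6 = -546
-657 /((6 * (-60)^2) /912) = -1387 /50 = -27.74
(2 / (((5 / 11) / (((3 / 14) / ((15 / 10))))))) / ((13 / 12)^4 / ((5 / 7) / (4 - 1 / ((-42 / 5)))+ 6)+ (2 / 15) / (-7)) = 3.08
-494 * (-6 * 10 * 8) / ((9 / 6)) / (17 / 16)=2529280 / 17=148781.18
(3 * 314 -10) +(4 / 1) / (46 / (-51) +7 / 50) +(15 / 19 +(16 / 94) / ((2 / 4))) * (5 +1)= 933.53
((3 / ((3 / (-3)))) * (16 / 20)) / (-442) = 6 / 1105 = 0.01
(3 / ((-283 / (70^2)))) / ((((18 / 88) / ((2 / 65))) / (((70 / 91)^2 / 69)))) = -0.07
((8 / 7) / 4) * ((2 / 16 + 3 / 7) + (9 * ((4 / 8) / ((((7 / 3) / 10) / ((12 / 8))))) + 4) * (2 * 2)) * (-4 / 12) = -2469 / 196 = -12.60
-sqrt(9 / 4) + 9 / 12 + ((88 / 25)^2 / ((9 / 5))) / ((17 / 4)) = 66529 / 76500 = 0.87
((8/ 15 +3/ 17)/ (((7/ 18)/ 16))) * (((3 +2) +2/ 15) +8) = 1141024/ 2975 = 383.54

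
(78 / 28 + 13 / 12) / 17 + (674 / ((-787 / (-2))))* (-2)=-3594113 / 1123836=-3.20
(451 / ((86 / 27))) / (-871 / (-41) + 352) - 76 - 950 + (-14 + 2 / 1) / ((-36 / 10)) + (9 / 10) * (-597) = -5131268386 / 3290145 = -1559.59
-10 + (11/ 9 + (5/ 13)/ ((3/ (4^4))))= 2813/ 117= 24.04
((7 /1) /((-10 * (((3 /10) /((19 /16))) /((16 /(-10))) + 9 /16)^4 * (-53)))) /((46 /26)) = 0.28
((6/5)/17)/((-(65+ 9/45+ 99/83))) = -498/468401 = -0.00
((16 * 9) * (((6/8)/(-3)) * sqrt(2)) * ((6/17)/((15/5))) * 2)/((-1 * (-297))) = -16 * sqrt(2)/561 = -0.04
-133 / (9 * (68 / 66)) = -1463 / 102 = -14.34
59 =59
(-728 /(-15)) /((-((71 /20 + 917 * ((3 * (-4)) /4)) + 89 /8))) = 5824 /328359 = 0.02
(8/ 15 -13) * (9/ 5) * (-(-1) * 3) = -1683/ 25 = -67.32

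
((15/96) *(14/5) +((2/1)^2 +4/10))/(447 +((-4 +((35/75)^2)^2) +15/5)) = 3918375/361298416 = 0.01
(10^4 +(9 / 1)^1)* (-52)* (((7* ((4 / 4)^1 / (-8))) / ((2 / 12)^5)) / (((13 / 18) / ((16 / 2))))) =39226311936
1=1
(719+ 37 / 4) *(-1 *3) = -8739 / 4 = -2184.75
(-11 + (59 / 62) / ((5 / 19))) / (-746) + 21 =4858749 / 231260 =21.01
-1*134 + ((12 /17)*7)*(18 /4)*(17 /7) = -80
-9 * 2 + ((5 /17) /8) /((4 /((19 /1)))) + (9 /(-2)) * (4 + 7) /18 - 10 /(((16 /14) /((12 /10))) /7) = -51177 /544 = -94.08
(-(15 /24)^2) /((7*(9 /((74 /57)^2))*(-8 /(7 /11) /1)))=34225 /41171328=0.00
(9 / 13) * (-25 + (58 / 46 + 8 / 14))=-33570 / 2093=-16.04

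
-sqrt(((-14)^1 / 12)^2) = -7 / 6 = -1.17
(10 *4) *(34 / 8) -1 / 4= 169.75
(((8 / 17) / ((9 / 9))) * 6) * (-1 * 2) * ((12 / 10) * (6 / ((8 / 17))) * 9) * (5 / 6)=-648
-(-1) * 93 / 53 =93 / 53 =1.75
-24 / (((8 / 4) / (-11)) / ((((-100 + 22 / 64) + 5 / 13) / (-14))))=1362801 / 1456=935.99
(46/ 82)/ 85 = 0.01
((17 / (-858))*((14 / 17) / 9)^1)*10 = -0.02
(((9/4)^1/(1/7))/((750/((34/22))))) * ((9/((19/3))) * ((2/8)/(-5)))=-9639/4180000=-0.00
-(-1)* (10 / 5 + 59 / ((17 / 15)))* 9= 8271 / 17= 486.53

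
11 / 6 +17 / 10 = 53 / 15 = 3.53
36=36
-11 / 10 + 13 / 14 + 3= 99 / 35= 2.83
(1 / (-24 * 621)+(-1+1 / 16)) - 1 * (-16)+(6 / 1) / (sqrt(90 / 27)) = 3 * sqrt(30) / 5+448981 / 29808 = 18.35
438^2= 191844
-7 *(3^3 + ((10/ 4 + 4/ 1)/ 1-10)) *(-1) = 329/ 2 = 164.50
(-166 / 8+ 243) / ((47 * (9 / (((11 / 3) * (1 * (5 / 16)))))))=48895 / 81216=0.60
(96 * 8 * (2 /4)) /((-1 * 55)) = -384 /55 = -6.98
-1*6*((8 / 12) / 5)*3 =-12 / 5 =-2.40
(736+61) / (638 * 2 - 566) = 797 / 710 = 1.12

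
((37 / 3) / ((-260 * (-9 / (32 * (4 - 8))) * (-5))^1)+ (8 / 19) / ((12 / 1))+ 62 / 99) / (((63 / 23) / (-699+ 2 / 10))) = -117357128872 / 577702125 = -203.14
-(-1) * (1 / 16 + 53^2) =44945 / 16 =2809.06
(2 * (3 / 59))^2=36 / 3481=0.01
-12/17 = -0.71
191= 191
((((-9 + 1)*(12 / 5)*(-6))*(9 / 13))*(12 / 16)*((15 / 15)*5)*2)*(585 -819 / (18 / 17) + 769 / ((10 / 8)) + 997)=851591.63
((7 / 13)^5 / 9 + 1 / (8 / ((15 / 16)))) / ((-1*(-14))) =52275851 / 5988213504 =0.01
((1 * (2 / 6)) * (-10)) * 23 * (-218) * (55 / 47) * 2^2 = 11030800 / 141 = 78232.62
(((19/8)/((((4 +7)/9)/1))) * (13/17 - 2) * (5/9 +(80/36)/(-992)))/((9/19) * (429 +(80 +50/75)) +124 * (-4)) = 1337505/256366528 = 0.01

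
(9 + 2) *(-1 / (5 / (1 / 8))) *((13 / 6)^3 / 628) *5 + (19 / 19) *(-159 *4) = -690201191 / 1085184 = -636.02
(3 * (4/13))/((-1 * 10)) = -6/65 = -0.09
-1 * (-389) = 389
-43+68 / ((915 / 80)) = -6781 / 183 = -37.05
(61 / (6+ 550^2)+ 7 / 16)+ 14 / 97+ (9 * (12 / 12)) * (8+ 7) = 31827157355 / 234744656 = 135.58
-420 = -420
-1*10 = -10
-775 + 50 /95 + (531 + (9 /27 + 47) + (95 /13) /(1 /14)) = -69530 /741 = -93.83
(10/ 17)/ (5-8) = -10/ 51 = -0.20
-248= -248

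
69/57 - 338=-6399/19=-336.79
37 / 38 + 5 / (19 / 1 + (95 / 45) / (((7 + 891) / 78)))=6379 / 5168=1.23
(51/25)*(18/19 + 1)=3.97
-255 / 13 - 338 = -4649 / 13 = -357.62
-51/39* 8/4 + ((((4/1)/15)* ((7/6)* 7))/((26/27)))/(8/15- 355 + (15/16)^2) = -46277314/17651101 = -2.62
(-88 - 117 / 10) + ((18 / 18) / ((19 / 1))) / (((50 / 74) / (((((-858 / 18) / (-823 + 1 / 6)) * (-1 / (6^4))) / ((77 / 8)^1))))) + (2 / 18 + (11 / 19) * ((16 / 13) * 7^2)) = -2235847911161 / 34571095650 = -64.67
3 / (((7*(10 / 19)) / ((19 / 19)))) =57 / 70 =0.81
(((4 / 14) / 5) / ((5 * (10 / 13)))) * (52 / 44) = 169 / 9625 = 0.02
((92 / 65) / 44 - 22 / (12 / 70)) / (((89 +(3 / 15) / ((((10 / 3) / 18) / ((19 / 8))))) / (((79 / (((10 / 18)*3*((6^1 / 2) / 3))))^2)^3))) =-130051901496314361744 / 8183621875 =-15891729051.36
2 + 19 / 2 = 23 / 2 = 11.50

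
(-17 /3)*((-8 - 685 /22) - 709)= 4239.44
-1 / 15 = -0.07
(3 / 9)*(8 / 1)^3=512 / 3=170.67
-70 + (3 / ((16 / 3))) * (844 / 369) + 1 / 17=-191409 / 2788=-68.65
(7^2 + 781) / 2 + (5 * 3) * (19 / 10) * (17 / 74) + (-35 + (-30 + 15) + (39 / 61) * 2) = 3365873 / 9028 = 372.83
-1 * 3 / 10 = -3 / 10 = -0.30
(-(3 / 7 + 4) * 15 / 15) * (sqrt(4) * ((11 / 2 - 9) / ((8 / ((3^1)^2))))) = 279 / 8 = 34.88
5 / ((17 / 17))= 5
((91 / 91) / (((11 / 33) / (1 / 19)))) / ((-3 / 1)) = -1 / 19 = -0.05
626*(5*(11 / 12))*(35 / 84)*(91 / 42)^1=1118975 / 432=2590.22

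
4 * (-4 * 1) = -16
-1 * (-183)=183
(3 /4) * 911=2733 /4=683.25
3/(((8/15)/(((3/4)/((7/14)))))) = 135/16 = 8.44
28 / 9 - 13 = -89 / 9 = -9.89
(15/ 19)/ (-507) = -5/ 3211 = -0.00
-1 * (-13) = 13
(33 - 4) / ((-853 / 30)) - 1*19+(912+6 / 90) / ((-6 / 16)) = -94127609 / 38385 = -2452.20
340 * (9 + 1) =3400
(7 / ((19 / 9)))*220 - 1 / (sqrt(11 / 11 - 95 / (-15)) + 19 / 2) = 4*sqrt(66) / 995 + 13788534 / 18905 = 729.39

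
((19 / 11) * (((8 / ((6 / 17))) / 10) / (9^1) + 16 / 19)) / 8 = 1403 / 5940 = 0.24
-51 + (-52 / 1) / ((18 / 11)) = -745 / 9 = -82.78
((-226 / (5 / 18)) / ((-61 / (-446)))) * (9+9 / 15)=-87087744 / 1525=-57106.72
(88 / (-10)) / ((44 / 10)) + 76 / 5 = 66 / 5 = 13.20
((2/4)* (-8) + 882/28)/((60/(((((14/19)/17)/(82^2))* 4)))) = 77/6515556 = 0.00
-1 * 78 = -78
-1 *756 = -756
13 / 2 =6.50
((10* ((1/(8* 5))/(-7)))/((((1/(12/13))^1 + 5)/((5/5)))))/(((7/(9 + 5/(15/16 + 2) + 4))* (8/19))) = -39387/1344952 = -0.03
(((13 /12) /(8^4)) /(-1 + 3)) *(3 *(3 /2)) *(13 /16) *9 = 4563 /1048576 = 0.00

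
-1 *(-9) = 9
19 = 19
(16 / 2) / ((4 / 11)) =22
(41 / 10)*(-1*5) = -41 / 2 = -20.50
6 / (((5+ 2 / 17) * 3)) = 34 / 87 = 0.39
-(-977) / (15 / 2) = 1954 / 15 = 130.27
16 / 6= 8 / 3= 2.67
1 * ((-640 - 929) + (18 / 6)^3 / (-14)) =-21993 / 14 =-1570.93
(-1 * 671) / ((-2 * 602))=671 / 1204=0.56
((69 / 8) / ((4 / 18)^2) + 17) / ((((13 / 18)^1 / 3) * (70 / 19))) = 3146229 / 14560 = 216.09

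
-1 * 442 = -442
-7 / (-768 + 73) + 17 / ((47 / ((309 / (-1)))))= -111.76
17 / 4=4.25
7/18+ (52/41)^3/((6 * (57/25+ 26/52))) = 88151333/172440342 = 0.51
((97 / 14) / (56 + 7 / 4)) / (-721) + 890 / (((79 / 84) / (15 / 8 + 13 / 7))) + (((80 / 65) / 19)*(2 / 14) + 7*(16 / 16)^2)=80506475249614 / 22749367641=3538.84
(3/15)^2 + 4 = 4.04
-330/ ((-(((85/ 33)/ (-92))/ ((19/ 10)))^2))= 54902823624/ 36125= 1519801.35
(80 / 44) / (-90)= -2 / 99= -0.02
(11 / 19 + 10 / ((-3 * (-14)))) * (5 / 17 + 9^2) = 66.42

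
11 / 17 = 0.65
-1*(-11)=11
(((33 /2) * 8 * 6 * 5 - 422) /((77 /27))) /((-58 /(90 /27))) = -71.30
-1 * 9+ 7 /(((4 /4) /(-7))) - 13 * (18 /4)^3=-9941 /8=-1242.62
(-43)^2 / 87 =1849 / 87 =21.25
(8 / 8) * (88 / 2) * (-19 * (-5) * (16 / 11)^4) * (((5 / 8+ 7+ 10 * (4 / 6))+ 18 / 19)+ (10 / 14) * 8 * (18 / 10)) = 13348864000 / 27951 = 477580.91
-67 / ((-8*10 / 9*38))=603 / 3040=0.20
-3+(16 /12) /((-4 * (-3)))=-26 /9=-2.89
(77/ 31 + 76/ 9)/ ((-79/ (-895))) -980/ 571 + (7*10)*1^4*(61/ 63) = 189.87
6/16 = 3/8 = 0.38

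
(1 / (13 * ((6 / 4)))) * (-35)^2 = 2450 / 39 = 62.82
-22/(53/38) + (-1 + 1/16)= -14171/848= -16.71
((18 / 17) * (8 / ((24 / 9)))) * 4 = 216 / 17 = 12.71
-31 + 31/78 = -2387/78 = -30.60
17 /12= 1.42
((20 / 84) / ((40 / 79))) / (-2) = -79 / 336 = -0.24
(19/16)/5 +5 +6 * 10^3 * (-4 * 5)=-9599581/80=-119994.76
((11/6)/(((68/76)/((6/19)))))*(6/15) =22/85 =0.26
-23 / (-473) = 23 / 473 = 0.05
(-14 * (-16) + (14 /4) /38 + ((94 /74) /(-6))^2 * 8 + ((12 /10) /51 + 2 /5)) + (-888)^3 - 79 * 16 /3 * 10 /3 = -55733729377875749 /79593660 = -700228251.57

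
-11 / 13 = -0.85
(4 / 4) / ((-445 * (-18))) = 1 / 8010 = 0.00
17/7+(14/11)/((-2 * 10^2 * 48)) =897551/369600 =2.43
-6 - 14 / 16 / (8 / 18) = -255 / 32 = -7.97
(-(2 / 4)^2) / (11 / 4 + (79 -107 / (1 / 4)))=1 / 1385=0.00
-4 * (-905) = 3620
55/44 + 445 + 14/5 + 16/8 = 9021/20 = 451.05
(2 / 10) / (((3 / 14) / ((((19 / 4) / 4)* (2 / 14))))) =19 / 120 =0.16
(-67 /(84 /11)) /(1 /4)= -737 /21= -35.10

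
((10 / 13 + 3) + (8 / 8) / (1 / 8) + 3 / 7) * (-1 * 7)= -1110 / 13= -85.38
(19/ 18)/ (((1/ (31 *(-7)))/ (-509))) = 2098607/ 18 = 116589.28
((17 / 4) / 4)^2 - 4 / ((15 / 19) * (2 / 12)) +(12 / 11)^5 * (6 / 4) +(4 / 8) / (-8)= -27.02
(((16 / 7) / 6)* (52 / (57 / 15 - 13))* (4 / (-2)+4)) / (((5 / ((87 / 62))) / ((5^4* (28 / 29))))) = -520000 / 713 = -729.31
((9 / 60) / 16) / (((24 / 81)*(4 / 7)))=567 / 10240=0.06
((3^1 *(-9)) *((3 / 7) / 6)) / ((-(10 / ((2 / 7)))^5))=27 / 735306250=0.00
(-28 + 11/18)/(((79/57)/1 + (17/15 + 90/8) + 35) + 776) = -93670/2820711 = -0.03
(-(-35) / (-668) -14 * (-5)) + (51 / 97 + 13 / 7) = 32807099 / 453572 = 72.33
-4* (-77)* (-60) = -18480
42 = 42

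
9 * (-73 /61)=-10.77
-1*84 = -84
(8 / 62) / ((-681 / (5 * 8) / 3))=-160 / 7037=-0.02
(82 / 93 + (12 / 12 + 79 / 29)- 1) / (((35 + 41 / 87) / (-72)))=-350100 / 47833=-7.32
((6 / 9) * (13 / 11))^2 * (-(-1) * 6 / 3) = 1.24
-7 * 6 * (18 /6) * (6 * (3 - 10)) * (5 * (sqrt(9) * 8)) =635040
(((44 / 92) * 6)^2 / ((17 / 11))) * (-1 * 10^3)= -47916000 / 8993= -5328.14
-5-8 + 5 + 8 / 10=-36 / 5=-7.20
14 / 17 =0.82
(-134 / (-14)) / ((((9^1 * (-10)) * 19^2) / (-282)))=0.08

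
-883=-883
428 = 428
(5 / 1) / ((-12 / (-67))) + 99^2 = 117947 / 12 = 9828.92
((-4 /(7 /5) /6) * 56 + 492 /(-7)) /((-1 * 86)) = 1018 /903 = 1.13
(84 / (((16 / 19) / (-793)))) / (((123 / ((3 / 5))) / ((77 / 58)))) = -24363339 / 47560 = -512.27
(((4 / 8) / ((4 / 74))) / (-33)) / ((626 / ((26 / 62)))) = -481 / 2561592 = -0.00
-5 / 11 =-0.45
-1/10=-0.10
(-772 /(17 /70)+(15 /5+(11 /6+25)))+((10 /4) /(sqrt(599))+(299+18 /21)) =-2034281 /714+5 * sqrt(599) /1198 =-2849.03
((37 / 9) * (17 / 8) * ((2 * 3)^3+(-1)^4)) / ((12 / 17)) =2320381 / 864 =2685.63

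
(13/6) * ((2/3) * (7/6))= 91/54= 1.69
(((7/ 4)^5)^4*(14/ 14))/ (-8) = -79792266297612001/ 8796093022208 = -9071.33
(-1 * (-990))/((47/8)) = 7920/47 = 168.51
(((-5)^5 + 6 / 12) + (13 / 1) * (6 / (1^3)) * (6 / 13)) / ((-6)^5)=2059 / 5184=0.40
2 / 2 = 1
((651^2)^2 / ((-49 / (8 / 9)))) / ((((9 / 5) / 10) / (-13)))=235313150800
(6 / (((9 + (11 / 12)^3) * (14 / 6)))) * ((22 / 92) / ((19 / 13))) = 2223936 / 51645097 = 0.04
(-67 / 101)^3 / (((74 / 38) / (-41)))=234294377 / 38121137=6.15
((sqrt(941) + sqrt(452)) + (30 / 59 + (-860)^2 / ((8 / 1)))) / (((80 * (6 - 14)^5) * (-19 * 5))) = sqrt(113) / 124518400 + sqrt(941) / 249036800 + 272729 / 734658560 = 0.00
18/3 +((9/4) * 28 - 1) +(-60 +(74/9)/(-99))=7054/891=7.92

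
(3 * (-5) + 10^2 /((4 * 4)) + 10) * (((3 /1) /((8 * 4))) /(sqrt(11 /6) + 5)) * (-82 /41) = -225 /4448 + 15 * sqrt(66) /8896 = -0.04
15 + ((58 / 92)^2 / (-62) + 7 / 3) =6819461 / 393576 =17.33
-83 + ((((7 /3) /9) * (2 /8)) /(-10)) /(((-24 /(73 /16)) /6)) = -5736449 /69120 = -82.99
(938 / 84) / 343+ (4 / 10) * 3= 12683 / 10290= 1.23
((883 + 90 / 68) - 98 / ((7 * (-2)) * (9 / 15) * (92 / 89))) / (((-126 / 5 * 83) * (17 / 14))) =-21011005 / 59583708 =-0.35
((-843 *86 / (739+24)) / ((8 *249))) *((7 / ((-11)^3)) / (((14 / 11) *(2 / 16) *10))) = 12083 / 76628090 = 0.00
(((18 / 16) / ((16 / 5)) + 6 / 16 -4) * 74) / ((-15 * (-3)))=-15503 / 2880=-5.38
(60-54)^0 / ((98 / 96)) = 48 / 49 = 0.98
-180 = -180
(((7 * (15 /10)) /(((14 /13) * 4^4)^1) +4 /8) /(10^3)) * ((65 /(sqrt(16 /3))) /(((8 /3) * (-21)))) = -7163 * sqrt(3) /45875200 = -0.00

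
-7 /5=-1.40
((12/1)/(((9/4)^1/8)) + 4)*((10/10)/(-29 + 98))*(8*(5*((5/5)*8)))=44800/207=216.43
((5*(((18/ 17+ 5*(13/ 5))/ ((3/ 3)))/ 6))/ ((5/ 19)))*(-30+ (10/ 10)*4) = -59033/ 51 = -1157.51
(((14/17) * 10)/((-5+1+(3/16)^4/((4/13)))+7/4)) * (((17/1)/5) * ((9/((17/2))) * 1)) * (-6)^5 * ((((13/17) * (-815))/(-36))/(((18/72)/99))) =13303865545850880/18906091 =703681450.91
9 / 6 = 1.50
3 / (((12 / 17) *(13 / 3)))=51 / 52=0.98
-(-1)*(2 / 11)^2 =0.03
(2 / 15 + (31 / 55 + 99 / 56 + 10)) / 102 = 1355 / 11088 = 0.12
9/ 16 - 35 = -551/ 16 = -34.44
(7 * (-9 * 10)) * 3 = -1890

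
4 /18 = 2 /9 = 0.22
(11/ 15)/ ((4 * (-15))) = -11/ 900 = -0.01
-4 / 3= -1.33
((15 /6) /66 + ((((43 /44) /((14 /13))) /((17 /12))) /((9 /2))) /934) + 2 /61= 0.07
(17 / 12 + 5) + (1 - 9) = -19 / 12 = -1.58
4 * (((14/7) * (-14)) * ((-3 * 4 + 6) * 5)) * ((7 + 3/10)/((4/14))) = 85848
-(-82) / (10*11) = 41 / 55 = 0.75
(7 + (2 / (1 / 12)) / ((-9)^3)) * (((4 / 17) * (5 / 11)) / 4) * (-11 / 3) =-8465 / 12393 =-0.68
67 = 67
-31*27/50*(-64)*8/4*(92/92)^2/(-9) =-5952/25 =-238.08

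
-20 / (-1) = 20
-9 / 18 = -1 / 2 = -0.50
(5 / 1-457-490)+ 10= -932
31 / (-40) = -31 / 40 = -0.78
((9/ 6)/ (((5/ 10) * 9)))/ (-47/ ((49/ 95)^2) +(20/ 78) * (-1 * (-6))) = -31213/ 16398765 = -0.00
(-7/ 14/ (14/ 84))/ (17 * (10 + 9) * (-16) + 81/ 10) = 30/ 51599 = 0.00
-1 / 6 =-0.17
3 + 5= 8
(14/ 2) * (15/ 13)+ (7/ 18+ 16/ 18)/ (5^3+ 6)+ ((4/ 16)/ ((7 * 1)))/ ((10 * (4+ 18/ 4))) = 295003237/ 36478260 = 8.09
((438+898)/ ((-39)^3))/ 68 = -334/ 1008423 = -0.00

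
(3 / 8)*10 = 15 / 4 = 3.75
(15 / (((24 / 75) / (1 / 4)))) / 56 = 375 / 1792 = 0.21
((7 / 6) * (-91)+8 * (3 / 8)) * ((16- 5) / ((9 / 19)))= -129371 / 54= -2395.76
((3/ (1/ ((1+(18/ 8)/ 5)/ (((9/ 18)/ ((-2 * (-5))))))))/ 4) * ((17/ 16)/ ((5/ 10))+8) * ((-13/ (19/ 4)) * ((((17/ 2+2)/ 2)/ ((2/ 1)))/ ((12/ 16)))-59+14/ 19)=-9083583/ 608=-14940.10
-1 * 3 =-3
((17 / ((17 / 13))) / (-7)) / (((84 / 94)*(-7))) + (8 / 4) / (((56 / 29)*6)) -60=-490055 / 8232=-59.53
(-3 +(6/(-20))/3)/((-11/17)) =527/110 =4.79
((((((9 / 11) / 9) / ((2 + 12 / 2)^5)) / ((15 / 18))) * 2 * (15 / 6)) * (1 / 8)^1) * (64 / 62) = 3 / 1396736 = 0.00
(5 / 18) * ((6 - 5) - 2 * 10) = -95 / 18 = -5.28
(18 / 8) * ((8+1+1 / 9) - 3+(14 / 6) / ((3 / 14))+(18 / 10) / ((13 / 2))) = 10107 / 260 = 38.87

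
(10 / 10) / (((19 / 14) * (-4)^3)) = -7 / 608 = -0.01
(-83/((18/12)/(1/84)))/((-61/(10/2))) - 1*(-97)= 745957/7686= 97.05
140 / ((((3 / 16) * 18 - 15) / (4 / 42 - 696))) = 2338240 / 279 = 8380.79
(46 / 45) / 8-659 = -118597 / 180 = -658.87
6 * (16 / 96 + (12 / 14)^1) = 43 / 7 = 6.14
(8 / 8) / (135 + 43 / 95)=95 / 12868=0.01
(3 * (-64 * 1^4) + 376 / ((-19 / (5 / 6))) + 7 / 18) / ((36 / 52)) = -925223 / 3078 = -300.59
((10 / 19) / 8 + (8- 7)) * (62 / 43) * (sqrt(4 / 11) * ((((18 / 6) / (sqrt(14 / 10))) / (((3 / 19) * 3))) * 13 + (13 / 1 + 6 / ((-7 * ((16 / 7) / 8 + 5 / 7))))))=213435 * sqrt(11) / 62909 + 10881 * sqrt(385) / 3311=75.73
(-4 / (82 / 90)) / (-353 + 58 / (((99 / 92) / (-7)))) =17820 / 2964259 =0.01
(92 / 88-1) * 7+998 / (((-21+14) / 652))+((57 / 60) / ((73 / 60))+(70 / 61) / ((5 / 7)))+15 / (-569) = -36270476567515 / 390198578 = -92953.89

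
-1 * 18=-18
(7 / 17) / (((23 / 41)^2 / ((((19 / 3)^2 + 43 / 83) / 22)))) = 2.42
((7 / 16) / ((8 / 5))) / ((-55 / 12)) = -21 / 352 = -0.06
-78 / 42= -1.86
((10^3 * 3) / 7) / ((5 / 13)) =7800 / 7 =1114.29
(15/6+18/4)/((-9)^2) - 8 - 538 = -44219/81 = -545.91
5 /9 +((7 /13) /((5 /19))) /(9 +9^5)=2132783 /3838770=0.56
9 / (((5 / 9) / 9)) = 729 / 5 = 145.80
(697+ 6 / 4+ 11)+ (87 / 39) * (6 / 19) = 710.20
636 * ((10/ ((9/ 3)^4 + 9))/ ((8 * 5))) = 53/ 30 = 1.77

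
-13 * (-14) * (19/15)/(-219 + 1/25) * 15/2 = -6175/782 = -7.90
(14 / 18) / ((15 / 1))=7 / 135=0.05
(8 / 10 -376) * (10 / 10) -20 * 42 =-6076 / 5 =-1215.20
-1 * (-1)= 1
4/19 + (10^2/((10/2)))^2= 400.21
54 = 54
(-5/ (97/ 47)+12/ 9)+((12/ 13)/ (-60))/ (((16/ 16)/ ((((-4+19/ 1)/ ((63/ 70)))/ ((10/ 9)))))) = -4994/ 3783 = -1.32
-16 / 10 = -8 / 5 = -1.60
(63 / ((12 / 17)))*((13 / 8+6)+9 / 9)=24633 / 32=769.78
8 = 8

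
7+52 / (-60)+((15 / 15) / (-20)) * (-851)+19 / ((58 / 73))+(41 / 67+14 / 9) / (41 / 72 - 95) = 57524279587 / 792627420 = 72.57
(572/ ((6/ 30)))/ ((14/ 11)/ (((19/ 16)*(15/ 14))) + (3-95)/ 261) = 195012675/ 44173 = 4414.75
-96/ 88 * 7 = -84/ 11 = -7.64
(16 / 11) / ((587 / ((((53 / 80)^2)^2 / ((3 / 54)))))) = 0.01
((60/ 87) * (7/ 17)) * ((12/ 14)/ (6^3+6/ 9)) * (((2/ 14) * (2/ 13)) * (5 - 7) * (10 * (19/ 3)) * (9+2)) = -20064/ 583219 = -0.03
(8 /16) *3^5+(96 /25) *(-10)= 831 /10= 83.10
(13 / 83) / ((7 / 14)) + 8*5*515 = 1709826 / 83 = 20600.31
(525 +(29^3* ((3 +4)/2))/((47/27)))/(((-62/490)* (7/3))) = -489181455/2914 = -167872.84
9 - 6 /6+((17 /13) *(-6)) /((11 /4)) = 736 /143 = 5.15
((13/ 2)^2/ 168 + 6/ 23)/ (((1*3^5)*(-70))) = -0.00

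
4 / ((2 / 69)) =138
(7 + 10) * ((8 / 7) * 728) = 14144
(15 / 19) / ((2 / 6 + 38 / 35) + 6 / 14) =1575 / 3686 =0.43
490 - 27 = 463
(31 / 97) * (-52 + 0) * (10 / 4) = -4030 / 97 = -41.55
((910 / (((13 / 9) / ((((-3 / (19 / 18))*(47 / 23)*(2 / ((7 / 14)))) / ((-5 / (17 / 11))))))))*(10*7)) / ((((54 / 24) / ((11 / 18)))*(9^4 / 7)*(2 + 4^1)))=43849120 / 2867157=15.29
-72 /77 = -0.94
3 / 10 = 0.30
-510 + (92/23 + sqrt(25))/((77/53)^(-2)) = -1379229/2809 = -491.00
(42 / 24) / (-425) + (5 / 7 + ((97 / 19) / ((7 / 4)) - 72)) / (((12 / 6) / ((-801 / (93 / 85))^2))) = -568706839181563 / 31040300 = -18321563.88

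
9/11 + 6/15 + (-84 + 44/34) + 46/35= -104947/1309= -80.17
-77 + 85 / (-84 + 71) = -1086 / 13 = -83.54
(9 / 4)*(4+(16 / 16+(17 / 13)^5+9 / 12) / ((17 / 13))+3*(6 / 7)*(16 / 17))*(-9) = -11763773289 / 54380144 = -216.32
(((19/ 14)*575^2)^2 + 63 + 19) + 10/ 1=39461953533657/ 196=201336497620.70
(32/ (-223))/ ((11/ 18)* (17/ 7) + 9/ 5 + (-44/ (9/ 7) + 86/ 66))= 24640/ 5088637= 0.00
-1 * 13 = -13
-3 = -3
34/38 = 17/19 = 0.89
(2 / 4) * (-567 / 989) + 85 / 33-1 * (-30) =2107639 / 65274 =32.29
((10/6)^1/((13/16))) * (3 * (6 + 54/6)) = 1200/13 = 92.31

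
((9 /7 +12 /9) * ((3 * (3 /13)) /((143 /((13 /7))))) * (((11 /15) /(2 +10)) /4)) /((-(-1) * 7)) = 11 /214032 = 0.00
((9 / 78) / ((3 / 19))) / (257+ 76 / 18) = 171 / 61126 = 0.00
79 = 79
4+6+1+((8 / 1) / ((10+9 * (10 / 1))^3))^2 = 171875000001 / 15625000000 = 11.00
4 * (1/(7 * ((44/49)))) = 7/11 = 0.64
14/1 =14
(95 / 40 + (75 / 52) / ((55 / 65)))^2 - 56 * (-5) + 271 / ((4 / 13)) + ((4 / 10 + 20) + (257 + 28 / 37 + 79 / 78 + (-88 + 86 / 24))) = 1372.15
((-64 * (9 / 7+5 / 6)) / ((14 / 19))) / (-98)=13528 / 7203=1.88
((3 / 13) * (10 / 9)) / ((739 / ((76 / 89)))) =760 / 2565069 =0.00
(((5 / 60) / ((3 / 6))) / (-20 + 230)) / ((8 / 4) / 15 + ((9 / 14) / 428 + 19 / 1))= 214 / 5159517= 0.00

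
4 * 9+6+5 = 47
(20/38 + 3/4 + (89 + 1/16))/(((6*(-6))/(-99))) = 302093/1216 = 248.43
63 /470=0.13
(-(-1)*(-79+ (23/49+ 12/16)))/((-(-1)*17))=-15245/3332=-4.58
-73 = -73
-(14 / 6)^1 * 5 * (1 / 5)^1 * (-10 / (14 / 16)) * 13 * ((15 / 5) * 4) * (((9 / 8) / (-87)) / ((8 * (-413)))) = 195 / 11977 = 0.02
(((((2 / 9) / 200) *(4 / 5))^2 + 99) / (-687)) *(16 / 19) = -2004750016 / 16520203125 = -0.12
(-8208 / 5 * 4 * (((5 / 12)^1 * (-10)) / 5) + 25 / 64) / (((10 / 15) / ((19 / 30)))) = 6654427 / 1280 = 5198.77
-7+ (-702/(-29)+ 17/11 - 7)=3749/319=11.75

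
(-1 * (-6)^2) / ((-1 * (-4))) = -9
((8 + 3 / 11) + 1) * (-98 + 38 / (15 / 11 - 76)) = -8249352 / 9031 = -913.45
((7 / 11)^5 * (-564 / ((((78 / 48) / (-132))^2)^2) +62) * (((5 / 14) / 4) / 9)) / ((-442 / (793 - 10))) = 366257221995253523235 / 8132406816248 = 45036756.06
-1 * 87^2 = -7569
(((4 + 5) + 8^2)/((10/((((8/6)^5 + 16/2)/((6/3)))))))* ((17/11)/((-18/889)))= -3402.80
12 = 12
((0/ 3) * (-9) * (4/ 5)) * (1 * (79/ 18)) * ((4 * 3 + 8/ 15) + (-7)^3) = 0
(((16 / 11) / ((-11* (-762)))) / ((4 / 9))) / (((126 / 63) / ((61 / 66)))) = 61 / 338074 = 0.00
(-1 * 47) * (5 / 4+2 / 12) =-799 / 12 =-66.58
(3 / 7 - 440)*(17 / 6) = -1245.45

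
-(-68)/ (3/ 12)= 272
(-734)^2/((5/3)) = 1616268/5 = 323253.60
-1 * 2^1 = -2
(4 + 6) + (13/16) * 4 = 53/4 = 13.25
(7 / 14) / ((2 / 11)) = 11 / 4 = 2.75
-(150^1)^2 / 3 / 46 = -3750 / 23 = -163.04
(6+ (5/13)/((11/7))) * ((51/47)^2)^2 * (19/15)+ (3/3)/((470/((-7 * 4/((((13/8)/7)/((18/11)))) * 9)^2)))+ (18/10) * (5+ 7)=71612605247409/10615382635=6746.12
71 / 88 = 0.81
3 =3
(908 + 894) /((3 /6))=3604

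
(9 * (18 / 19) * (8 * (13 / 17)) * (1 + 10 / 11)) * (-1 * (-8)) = 2830464 / 3553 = 796.64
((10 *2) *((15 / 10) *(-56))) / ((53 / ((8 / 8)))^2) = -1680 / 2809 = -0.60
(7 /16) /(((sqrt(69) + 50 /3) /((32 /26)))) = 1050 /24427 - 63 * sqrt(69) /24427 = 0.02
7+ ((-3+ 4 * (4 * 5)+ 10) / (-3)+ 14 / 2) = -15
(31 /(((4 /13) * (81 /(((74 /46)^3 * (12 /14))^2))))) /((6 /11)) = 11373865171097 /391702962294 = 29.04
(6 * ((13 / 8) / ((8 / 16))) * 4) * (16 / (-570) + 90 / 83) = 649636 / 7885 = 82.39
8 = 8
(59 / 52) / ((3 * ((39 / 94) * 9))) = 2773 / 27378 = 0.10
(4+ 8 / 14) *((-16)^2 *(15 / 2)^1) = 61440 / 7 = 8777.14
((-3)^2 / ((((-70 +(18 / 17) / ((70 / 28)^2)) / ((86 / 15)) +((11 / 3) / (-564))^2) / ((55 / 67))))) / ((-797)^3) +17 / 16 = 6680840501020773946141 / 6287849876222928041168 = 1.06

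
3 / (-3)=-1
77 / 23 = 3.35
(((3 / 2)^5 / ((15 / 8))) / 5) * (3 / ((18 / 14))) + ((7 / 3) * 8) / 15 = 2821 / 900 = 3.13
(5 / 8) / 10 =1 / 16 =0.06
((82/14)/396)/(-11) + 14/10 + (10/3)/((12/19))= 1017889/152460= 6.68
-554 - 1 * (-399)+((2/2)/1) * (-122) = -277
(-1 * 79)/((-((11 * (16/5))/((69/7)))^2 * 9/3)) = 3134325/1517824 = 2.07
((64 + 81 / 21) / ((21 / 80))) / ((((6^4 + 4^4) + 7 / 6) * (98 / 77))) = 418000 / 3196417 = 0.13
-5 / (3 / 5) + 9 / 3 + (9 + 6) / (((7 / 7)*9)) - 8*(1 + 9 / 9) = -59 / 3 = -19.67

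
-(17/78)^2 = -289/6084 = -0.05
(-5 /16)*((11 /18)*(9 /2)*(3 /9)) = -0.29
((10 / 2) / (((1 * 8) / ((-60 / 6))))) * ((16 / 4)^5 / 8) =-800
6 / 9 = 2 / 3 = 0.67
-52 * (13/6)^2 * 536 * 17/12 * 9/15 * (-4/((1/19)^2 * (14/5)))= 57356207.17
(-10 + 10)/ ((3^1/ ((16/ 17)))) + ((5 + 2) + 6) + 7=20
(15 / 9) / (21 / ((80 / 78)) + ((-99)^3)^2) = 200 / 112977617930577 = 0.00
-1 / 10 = -0.10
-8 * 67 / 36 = -134 / 9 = -14.89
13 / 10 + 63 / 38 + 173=16716 / 95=175.96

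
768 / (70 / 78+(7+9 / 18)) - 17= 48769 / 655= 74.46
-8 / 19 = -0.42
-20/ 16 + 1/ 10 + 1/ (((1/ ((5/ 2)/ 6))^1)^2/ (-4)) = -83/ 45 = -1.84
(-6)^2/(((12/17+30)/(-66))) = -2244/29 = -77.38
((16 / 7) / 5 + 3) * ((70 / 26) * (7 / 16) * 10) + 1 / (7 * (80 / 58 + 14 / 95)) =62486695 / 1530984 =40.81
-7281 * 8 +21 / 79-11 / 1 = -4602440 / 79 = -58258.73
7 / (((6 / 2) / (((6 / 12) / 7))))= 1 / 6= 0.17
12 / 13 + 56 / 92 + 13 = 4345 / 299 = 14.53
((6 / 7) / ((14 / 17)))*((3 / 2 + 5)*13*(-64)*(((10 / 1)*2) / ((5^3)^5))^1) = -1103232 / 299072265625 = -0.00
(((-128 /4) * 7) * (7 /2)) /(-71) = 784 /71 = 11.04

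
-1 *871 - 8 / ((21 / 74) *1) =-18883 / 21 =-899.19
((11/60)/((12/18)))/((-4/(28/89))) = -77/3560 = -0.02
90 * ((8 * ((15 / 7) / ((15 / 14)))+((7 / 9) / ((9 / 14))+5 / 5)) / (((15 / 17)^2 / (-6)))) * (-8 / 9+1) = -341020 / 243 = -1403.37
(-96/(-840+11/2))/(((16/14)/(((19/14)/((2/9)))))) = 1026/1669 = 0.61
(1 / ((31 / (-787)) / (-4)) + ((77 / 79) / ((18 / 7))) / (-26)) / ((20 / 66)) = 1280082617 / 3820440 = 335.06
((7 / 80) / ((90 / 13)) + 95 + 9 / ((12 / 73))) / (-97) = -1078291 / 698400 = -1.54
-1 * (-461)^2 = -212521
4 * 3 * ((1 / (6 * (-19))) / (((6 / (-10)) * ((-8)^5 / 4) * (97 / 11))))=-0.00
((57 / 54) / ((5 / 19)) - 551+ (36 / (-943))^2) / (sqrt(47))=-43776722381 * sqrt(47) / 3761523270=-79.79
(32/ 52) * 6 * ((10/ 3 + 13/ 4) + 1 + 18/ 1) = 1228/ 13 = 94.46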